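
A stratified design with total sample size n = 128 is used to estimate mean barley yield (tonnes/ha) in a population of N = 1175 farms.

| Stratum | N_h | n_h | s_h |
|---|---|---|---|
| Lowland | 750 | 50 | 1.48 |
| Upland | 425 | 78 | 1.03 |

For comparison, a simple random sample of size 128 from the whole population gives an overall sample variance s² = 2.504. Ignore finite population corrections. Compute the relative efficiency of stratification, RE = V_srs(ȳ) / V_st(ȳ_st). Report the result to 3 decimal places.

RE ≈ 0.997

V̂(ȳ_st) = Σ W_h² s_h²/n_h, with W_h = N_h/N and N = 1175:
  stratum Lowland: (750/1175)²·1.48²/50 = 0.0178484
  stratum Upland: (425/1175)²·1.03²/78 = 0.00177943
V_st = 0.0196279
V_srs = s²/n = 2.504/128 = 0.0195625
Relative efficiency = V_srs / V_st = 0.0195625/0.0196279 = 0.9967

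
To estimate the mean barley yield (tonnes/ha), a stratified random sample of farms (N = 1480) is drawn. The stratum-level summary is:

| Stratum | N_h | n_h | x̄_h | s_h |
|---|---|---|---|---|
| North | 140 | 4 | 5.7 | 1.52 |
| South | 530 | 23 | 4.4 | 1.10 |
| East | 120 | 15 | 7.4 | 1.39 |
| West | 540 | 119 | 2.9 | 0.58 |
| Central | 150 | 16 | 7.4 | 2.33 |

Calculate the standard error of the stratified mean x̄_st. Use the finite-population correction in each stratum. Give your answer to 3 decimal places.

V̂(x̄_st) = Σ W_h² (1 − n_h/N_h) s_h²/n_h, with W_h = N_h/N and N = 1480:
  stratum North: (140/1480)²·(1 − 4/140)·1.52²/4 = 0.00502077
  stratum South: (530/1480)²·(1 − 23/530)·1.10²/23 = 0.00645384
  stratum East: (120/1480)²·(1 − 15/120)·1.39²/15 = 0.000740944
  stratum West: (540/1480)²·(1 − 119/540)·0.58²/119 = 0.000293401
  stratum Central: (150/1480)²·(1 − 16/150)·2.33²/16 = 0.00311361
V̂(x̄_st) = 0.0156226
SE(x̄_st) = √0.0156226 = 0.12499

SE(x̄_st) ≈ 0.125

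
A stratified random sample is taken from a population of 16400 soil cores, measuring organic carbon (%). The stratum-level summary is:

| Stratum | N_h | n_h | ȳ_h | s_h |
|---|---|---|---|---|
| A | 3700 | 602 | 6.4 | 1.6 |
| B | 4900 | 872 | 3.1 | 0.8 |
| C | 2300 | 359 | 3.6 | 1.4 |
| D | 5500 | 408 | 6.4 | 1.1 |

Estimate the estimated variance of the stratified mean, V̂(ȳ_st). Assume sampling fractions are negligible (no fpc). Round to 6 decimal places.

V̂(ȳ_st) = Σ W_h² s_h²/n_h, with W_h = N_h/N and N = 16400:
  stratum A: (3700/16400)²·1.6²/602 = 0.000216451
  stratum B: (4900/16400)²·0.8²/872 = 6.55191e-05
  stratum C: (2300/16400)²·1.4²/359 = 0.000107382
  stratum D: (5500/16400)²·1.1²/408 = 0.000333551
V̂(ȳ_st) = 0.000722903

V̂(ȳ_st) ≈ 0.000723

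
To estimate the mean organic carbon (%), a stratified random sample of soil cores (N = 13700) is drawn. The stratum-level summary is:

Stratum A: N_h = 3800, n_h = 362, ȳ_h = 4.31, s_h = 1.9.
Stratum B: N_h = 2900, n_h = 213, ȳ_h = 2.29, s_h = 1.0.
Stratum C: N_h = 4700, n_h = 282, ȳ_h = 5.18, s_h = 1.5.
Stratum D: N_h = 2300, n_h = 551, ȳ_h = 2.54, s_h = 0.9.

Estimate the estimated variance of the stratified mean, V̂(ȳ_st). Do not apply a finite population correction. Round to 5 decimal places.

V̂(ȳ_st) = Σ W_h² s_h²/n_h, with W_h = N_h/N and N = 13700:
  stratum A: (3800/13700)²·1.9²/362 = 0.000767228
  stratum B: (2900/13700)²·1.0²/213 = 0.000210366
  stratum C: (4700/13700)²·1.5²/282 = 0.000939048
  stratum D: (2300/13700)²·0.9²/551 = 4.14332e-05
V̂(ȳ_st) = 0.00195808

V̂(ȳ_st) ≈ 0.00196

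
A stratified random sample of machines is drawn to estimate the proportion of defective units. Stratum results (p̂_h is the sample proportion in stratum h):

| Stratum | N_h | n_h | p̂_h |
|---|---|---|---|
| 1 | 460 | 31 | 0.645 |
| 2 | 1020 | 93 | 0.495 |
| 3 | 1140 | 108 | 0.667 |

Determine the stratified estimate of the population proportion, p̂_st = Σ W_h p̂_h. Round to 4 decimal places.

N = 2620; stratum weights W_h = N_h/N.
p̂_st = Σ W_h p̂_h = (460·0.645 + 1020·0.495 + 1140·0.667)/2620 = 0.59618

p̂_st ≈ 0.5962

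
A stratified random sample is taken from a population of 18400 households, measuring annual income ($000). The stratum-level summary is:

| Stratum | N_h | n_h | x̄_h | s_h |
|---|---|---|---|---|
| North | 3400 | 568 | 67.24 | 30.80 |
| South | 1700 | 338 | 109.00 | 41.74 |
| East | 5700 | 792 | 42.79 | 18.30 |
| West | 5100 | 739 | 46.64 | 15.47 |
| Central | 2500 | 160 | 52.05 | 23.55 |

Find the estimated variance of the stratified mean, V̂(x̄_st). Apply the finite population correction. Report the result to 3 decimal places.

V̂(x̄_st) = Σ W_h² (1 − n_h/N_h) s_h²/n_h, with W_h = N_h/N and N = 18400:
  stratum North: (3400/18400)²·(1 − 568/3400)·30.80²/568 = 0.0474996
  stratum South: (1700/18400)²·(1 − 338/1700)·41.74²/338 = 0.0352516
  stratum East: (5700/18400)²·(1 − 792/5700)·18.30²/792 = 0.0349398
  stratum West: (5100/18400)²·(1 − 739/5100)·15.47²/739 = 0.0212744
  stratum Central: (2500/18400)²·(1 − 160/2500)·23.55²/160 = 0.0598938
V̂(x̄_st) = 0.198859

V̂(x̄_st) ≈ 0.199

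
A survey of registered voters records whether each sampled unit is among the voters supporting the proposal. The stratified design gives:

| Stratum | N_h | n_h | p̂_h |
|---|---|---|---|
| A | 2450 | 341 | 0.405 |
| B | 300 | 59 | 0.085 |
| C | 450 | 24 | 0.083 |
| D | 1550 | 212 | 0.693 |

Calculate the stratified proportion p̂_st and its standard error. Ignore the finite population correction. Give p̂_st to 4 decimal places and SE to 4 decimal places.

N = 4750; stratum weights W_h = N_h/N.
p̂_st = Σ W_h p̂_h = (2450·0.405 + 300·0.085 + 450·0.083 + 1550·0.693)/4750 = 0.44826
V̂(p̂_st) = Σ W_h² p̂_h(1−p̂_h)/(n_h−1):
  stratum A: (2450/4750)²·0.405·0.595/340 = 0.000188555
  stratum B: (300/4750)²·0.085·0.915/58 = 5.34893e-06
  stratum C: (450/4750)²·0.083·0.917/23 = 2.97001e-05
  stratum D: (1550/4750)²·0.693·0.307/211 = 0.000107366
V̂(p̂_st) = 0.00033097; SE = √V̂ = 0.0181926

p̂_st ≈ 0.4483, SE ≈ 0.0182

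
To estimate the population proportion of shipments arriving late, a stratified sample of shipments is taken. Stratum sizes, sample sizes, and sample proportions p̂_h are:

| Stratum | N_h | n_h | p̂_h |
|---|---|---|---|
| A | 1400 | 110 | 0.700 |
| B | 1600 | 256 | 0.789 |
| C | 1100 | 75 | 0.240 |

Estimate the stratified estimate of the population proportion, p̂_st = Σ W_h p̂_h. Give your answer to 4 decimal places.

p̂_st ≈ 0.6113

N = 4100; stratum weights W_h = N_h/N.
p̂_st = Σ W_h p̂_h = (1400·0.700 + 1600·0.789 + 1100·0.240)/4100 = 0.61132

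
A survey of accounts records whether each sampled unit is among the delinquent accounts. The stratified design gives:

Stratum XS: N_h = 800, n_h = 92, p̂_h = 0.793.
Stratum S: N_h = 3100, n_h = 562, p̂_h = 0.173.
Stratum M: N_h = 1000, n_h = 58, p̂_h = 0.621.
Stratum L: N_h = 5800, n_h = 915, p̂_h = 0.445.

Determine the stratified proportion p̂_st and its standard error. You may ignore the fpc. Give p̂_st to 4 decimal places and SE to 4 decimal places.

N = 10700; stratum weights W_h = N_h/N.
p̂_st = Σ W_h p̂_h = (800·0.793 + 3100·0.173 + 1000·0.621 + 5800·0.445)/10700 = 0.40866
V̂(p̂_st) = Σ W_h² p̂_h(1−p̂_h)/(n_h−1):
  stratum XS: (800/10700)²·0.793·0.207/91 = 1.00836e-05
  stratum S: (3100/10700)²·0.173·0.827/561 = 2.14064e-05
  stratum M: (1000/10700)²·0.621·0.379/57 = 3.60652e-05
  stratum L: (5800/10700)²·0.445·0.555/914 = 7.93954e-05
V̂(p̂_st) = 0.000146951; SE = √V̂ = 0.0121223

p̂_st ≈ 0.4087, SE ≈ 0.0121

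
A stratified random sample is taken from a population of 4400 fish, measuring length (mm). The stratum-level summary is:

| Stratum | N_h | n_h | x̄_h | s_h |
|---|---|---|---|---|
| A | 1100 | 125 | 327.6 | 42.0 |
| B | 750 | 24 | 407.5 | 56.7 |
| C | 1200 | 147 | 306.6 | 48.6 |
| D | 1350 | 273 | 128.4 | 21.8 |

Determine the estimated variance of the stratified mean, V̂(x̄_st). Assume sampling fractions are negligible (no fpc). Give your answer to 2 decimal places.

V̂(x̄_st) ≈ 6.13

V̂(x̄_st) = Σ W_h² s_h²/n_h, with W_h = N_h/N and N = 4400:
  stratum A: (1100/4400)²·42.0²/125 = 0.882
  stratum B: (750/4400)²·56.7²/24 = 3.89199
  stratum C: (1200/4400)²·48.6²/147 = 1.19512
  stratum D: (1350/4400)²·21.8²/273 = 0.163875
V̂(x̄_st) = 6.13299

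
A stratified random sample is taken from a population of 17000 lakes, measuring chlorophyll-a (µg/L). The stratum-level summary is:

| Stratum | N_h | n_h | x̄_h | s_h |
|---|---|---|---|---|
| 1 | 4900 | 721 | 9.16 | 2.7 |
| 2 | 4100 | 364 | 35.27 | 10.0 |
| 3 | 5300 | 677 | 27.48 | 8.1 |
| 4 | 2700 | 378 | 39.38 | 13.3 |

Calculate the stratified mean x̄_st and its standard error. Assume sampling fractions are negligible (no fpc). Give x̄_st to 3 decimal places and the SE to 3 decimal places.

x̄_st = Σ W_h x̄_h = (4900·9.16 + 4100·35.27 + 5300·27.48 + 2700·39.38)/17000 = 25.96829
V̂(x̄_st) = Σ W_h² s_h²/n_h, with W_h = N_h/N and N = 17000:
  stratum 1: (4900/17000)²·2.7²/721 = 0.000840014
  stratum 2: (4100/17000)²·10.0²/364 = 0.0159797
  stratum 3: (5300/17000)²·8.1²/677 = 0.00941966
  stratum 4: (2700/17000)²·13.3²/378 = 0.0118043
V̂(x̄_st) = 0.0380437
SE(x̄_st) = √0.0380437 = 0.195048

x̄_st ≈ 25.968, SE ≈ 0.195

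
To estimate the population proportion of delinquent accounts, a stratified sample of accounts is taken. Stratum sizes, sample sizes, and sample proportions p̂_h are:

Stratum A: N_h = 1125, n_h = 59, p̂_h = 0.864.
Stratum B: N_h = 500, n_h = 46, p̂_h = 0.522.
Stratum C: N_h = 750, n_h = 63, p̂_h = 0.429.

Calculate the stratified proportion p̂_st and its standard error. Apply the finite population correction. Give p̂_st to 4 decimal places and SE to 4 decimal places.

p̂_st ≈ 0.6546, SE ≈ 0.0319

N = 2375; stratum weights W_h = N_h/N.
p̂_st = Σ W_h p̂_h = (1125·0.864 + 500·0.522 + 750·0.429)/2375 = 0.65463
V̂(p̂_st) = Σ W_h² (1 − n_h/N_h) p̂_h(1−p̂_h)/(n_h−1):
  stratum A: (1125/2375)²·(1 − 59/1125)·0.864·0.136/58 = 0.000430732
  stratum B: (500/2375)²·(1 − 46/500)·0.522·0.478/45 = 0.000223144
  stratum C: (750/2375)²·(1 − 63/750)·0.429·0.571/62 = 0.000360905
V̂(p̂_st) = 0.00101478; SE = √V̂ = 0.0318556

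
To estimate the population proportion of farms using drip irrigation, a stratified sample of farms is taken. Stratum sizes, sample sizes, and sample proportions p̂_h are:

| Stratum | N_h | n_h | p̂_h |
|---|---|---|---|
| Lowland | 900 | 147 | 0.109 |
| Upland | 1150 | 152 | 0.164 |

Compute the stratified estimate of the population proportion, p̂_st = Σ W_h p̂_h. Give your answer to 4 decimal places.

p̂_st ≈ 0.1399

N = 2050; stratum weights W_h = N_h/N.
p̂_st = Σ W_h p̂_h = (900·0.109 + 1150·0.164)/2050 = 0.13985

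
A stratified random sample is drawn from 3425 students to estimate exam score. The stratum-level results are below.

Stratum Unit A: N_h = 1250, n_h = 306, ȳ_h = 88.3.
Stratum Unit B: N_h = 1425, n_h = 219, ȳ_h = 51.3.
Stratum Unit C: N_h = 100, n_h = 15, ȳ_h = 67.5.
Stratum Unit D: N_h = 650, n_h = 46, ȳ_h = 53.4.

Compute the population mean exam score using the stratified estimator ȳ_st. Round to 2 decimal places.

ȳ_st ≈ 65.68

N = Σ N_h = 3425. Stratum weights W_h = N_h/N.
ȳ_st = (1250·88.3 + 1425·51.3 + 100·67.5 + 650·53.4) / 3425 = 65.6752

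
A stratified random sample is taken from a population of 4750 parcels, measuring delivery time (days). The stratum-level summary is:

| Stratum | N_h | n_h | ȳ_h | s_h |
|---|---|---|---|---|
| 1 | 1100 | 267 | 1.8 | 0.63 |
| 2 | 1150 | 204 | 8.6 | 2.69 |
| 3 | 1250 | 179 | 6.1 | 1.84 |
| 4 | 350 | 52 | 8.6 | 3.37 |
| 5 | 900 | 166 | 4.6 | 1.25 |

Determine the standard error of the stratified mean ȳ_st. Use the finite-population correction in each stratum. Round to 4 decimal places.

SE(ȳ_st) ≈ 0.0646

V̂(ȳ_st) = Σ W_h² (1 − n_h/N_h) s_h²/n_h, with W_h = N_h/N and N = 4750:
  stratum 1: (1100/4750)²·(1 − 267/1100)·0.63²/267 = 6.03699e-05
  stratum 2: (1150/4750)²·(1 − 204/1150)·2.69²/204 = 0.00171032
  stratum 3: (1250/4750)²·(1 − 179/1250)·1.84²/179 = 0.00112226
  stratum 4: (350/4750)²·(1 − 52/350)·3.37²/52 = 0.00100961
  stratum 5: (900/4750)²·(1 − 166/900)·1.25²/166 = 0.00027559
V̂(ȳ_st) = 0.00417815
SE(ȳ_st) = √0.00417815 = 0.0646386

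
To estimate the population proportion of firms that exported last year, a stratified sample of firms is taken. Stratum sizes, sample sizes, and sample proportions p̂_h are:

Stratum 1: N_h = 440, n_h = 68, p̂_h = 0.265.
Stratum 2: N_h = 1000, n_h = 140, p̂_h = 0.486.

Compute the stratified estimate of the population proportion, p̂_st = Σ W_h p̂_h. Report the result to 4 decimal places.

p̂_st ≈ 0.4185

N = 1440; stratum weights W_h = N_h/N.
p̂_st = Σ W_h p̂_h = (440·0.265 + 1000·0.486)/1440 = 0.41847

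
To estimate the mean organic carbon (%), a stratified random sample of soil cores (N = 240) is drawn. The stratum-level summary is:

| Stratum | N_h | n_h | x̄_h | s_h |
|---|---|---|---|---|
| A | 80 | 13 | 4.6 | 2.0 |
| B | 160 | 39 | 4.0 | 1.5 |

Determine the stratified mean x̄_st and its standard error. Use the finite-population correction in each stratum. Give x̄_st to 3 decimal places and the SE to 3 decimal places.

x̄_st ≈ 4.200, SE ≈ 0.219

x̄_st = Σ W_h x̄_h = (80·4.6 + 160·4.0)/240 = 4.20000
V̂(x̄_st) = Σ W_h² (1 − n_h/N_h) s_h²/n_h, with W_h = N_h/N and N = 240:
  stratum A: (80/240)²·(1 − 13/80)·2.0²/13 = 0.0286325
  stratum B: (160/240)²·(1 − 39/160)·1.5²/39 = 0.019391
V̂(x̄_st) = 0.0480235
SE(x̄_st) = √0.0480235 = 0.219143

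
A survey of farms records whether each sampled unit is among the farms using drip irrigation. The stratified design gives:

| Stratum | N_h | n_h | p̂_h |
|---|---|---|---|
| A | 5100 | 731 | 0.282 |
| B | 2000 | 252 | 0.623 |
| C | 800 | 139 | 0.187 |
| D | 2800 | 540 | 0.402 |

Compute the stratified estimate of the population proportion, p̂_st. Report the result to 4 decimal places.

N = 10700; stratum weights W_h = N_h/N.
p̂_st = Σ W_h p̂_h = (5100·0.282 + 2000·0.623 + 800·0.187 + 2800·0.402)/10700 = 0.37004

p̂_st ≈ 0.3700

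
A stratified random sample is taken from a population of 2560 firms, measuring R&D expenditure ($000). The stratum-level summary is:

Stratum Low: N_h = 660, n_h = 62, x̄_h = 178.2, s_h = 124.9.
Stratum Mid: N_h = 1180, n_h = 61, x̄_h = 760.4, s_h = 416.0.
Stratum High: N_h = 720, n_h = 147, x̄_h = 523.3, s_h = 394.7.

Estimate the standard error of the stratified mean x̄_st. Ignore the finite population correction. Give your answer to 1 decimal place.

V̂(x̄_st) = Σ W_h² s_h²/n_h, with W_h = N_h/N and N = 2560:
  stratum Low: (660/2560)²·124.9²/62 = 16.724
  stratum Mid: (1180/2560)²·416.0²/61 = 602.755
  stratum High: (720/2560)²·394.7²/147 = 83.8305
V̂(x̄_st) = 703.31
SE(x̄_st) = √703.31 = 26.52

SE(x̄_st) ≈ 26.5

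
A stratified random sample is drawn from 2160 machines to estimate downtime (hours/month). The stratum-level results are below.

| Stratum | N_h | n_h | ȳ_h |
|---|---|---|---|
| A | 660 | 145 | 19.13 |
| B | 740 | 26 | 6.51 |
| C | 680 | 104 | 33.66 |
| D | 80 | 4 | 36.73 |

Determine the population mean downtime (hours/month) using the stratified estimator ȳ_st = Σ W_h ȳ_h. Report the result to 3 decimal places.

ȳ_st ≈ 20.033

N = Σ N_h = 2160. Stratum weights W_h = N_h/N.
ȳ_st = (660·19.13 + 740·6.51 + 680·33.66 + 80·36.73) / 2160 = 20.03259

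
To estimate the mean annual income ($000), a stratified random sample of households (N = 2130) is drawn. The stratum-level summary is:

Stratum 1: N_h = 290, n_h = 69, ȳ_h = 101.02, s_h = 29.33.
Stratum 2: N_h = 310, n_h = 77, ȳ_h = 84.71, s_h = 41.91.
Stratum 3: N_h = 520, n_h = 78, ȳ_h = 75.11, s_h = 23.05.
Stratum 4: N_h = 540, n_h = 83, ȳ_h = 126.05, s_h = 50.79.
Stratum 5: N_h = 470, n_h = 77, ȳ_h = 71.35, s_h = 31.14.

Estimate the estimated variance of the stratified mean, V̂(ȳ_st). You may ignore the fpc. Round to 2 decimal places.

V̂(ȳ_st) ≈ 3.73

V̂(ȳ_st) = Σ W_h² s_h²/n_h, with W_h = N_h/N and N = 2130:
  stratum 1: (290/2130)²·29.33²/69 = 0.231106
  stratum 2: (310/2130)²·41.91²/77 = 0.48318
  stratum 3: (520/2130)²·23.05²/78 = 0.405971
  stratum 4: (540/2130)²·50.79²/83 = 1.99759
  stratum 5: (470/2130)²·31.14²/77 = 0.613173
V̂(ȳ_st) = 3.73102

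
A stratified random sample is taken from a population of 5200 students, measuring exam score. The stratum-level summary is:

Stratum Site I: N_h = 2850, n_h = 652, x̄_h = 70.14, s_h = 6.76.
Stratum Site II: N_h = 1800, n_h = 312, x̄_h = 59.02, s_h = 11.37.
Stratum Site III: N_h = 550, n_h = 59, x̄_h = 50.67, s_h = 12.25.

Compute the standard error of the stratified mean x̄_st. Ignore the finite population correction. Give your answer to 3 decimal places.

V̂(x̄_st) = Σ W_h² s_h²/n_h, with W_h = N_h/N and N = 5200:
  stratum Site I: (2850/5200)²·6.76²/652 = 0.0210537
  stratum Site II: (1800/5200)²·11.37²/312 = 0.0496483
  stratum Site III: (550/5200)²·12.25²/59 = 0.0284537
V̂(x̄_st) = 0.0991558
SE(x̄_st) = √0.0991558 = 0.31489

SE(x̄_st) ≈ 0.315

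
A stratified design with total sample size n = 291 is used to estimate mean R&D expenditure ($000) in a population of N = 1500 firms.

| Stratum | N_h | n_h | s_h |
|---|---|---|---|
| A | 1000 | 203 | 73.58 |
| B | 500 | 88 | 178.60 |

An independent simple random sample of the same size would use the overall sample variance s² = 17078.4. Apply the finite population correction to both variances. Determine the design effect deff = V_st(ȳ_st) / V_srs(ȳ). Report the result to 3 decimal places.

V̂(ȳ_st) = Σ W_h² (1 − n_h/N_h) s_h²/n_h, with W_h = N_h/N and N = 1500:
  stratum A: (1000/1500)²·(1 − 203/1000)·73.58²/203 = 9.44712
  stratum B: (500/1500)²·(1 − 88/500)·178.60²/88 = 33.1868
V_st = 42.6339
V_srs = (1 − 291/1500)·17078.4/291 = 47.3031
deff = V_st / V_srs = 42.6339/47.3031 = 0.9013

deff ≈ 0.901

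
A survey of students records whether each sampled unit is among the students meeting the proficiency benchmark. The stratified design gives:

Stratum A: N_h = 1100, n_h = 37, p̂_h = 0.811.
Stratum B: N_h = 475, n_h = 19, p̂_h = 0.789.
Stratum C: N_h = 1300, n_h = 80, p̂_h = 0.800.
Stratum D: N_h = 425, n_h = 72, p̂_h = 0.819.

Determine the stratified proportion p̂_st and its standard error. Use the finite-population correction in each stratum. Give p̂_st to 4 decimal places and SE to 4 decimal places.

p̂_st ≈ 0.8045, SE ≈ 0.0311

N = 3300; stratum weights W_h = N_h/N.
p̂_st = Σ W_h p̂_h = (1100·0.811 + 475·0.789 + 1300·0.800 + 425·0.819)/3300 = 0.80453
V̂(p̂_st) = Σ W_h² (1 − n_h/N_h) p̂_h(1−p̂_h)/(n_h−1):
  stratum A: (1100/3300)²·(1 − 37/1100)·0.811·0.189/36 = 0.000457171
  stratum B: (475/3300)²·(1 − 19/475)·0.789·0.211/18 = 0.000183958
  stratum C: (1300/3300)²·(1 − 80/1300)·0.800·0.200/79 = 0.000294963
  stratum D: (425/3300)²·(1 − 72/425)·0.819·0.181/71 = 2.87634e-05
V̂(p̂_st) = 0.000964855; SE = √V̂ = 0.0310621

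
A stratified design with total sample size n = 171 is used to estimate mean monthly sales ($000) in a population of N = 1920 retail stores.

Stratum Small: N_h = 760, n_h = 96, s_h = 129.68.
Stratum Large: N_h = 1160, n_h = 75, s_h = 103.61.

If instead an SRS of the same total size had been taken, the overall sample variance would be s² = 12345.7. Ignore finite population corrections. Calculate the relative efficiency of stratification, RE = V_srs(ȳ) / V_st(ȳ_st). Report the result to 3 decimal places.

RE ≈ 0.906

V̂(ȳ_st) = Σ W_h² s_h²/n_h, with W_h = N_h/N and N = 1920:
  stratum Small: (760/1920)²·129.68²/96 = 27.4473
  stratum Large: (1160/1920)²·103.61²/75 = 52.2463
V_st = 79.6936
V_srs = s²/n = 12345.7/171 = 72.1971
Relative efficiency = V_srs / V_st = 72.1971/79.6936 = 0.9059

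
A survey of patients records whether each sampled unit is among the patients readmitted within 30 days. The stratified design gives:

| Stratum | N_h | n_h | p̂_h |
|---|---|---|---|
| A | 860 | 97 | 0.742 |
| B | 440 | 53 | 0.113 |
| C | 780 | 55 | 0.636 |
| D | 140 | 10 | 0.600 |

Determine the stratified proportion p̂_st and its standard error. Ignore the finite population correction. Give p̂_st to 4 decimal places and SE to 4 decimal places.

N = 2220; stratum weights W_h = N_h/N.
p̂_st = Σ W_h p̂_h = (860·0.742 + 440·0.113 + 780·0.636 + 140·0.600)/2220 = 0.57114
V̂(p̂_st) = Σ W_h² p̂_h(1−p̂_h)/(n_h−1):
  stratum A: (860/2220)²·0.742·0.258/96 = 0.000299256
  stratum B: (440/2220)²·0.113·0.887/52 = 7.57178e-05
  stratum C: (780/2220)²·0.636·0.364/54 = 0.000529234
  stratum D: (140/2220)²·0.600·0.400/9 = 0.000106052
V̂(p̂_st) = 0.00101026; SE = √V̂ = 0.0317846

p̂_st ≈ 0.5711, SE ≈ 0.0318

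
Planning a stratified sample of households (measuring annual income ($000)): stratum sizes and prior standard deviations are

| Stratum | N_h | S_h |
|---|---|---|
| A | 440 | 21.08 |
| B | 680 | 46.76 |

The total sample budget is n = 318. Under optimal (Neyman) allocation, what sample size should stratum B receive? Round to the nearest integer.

Neyman allocation: n_h = n · N_h S_h / Σ N_i S_i, with n = 318.
  stratum A: N_h·S_h = 440·21.08 = 9275.20
  stratum B: N_h·S_h = 680·46.76 = 31796.80
Σ N_h S_h = 41072.00
n for stratum B = 318·31796.80/41072.00 = 246.187 → 246

246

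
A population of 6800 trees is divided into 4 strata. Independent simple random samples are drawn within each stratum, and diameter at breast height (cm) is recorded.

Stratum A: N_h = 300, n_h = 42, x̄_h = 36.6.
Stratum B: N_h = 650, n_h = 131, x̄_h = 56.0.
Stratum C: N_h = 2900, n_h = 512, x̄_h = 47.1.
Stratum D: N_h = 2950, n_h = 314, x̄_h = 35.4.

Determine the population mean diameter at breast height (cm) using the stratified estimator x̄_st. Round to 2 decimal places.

N = Σ N_h = 6800. Stratum weights W_h = N_h/N.
x̄_st = (300·36.6 + 650·56.0 + 2900·47.1 + 2950·35.4) / 6800 = 42.4118

x̄_st ≈ 42.41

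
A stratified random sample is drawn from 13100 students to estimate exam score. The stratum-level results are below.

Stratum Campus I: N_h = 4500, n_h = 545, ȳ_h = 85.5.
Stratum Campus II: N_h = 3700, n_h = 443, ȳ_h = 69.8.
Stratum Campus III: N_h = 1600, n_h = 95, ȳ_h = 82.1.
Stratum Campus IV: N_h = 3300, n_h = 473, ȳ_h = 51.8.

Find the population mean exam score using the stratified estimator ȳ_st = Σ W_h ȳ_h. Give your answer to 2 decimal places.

ȳ_st ≈ 72.16

N = Σ N_h = 13100. Stratum weights W_h = N_h/N.
ȳ_st = (4500·85.5 + 3700·69.8 + 1600·82.1 + 3300·51.8) / 13100 = 72.1611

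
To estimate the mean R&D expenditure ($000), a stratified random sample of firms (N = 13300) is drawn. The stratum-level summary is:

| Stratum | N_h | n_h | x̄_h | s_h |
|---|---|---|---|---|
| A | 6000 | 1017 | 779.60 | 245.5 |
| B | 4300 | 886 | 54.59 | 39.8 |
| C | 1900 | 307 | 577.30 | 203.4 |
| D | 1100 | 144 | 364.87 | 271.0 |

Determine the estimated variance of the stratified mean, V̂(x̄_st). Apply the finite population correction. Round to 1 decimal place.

V̂(x̄_st) = Σ W_h² (1 − n_h/N_h) s_h²/n_h, with W_h = N_h/N and N = 13300:
  stratum A: (6000/13300)²·(1 − 1017/6000)·245.5²/1017 = 10.0166
  stratum B: (4300/13300)²·(1 − 886/4300)·39.8²/886 = 0.148375
  stratum C: (1900/13300)²·(1 − 307/1900)·203.4²/307 = 2.30584
  stratum D: (1100/13300)²·(1 − 144/1100)·271.0²/144 = 3.03196
V̂(x̄_st) = 15.5028

V̂(x̄_st) ≈ 15.5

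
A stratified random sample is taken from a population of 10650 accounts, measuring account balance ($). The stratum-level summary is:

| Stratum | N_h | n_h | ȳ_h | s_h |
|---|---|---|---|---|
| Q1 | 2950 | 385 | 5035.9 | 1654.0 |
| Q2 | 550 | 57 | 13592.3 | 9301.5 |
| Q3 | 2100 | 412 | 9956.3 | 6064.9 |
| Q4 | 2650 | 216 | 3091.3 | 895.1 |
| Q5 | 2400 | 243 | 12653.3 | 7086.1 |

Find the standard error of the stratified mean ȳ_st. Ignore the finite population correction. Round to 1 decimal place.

SE(ȳ_st) ≈ 137.1

V̂(ȳ_st) = Σ W_h² s_h²/n_h, with W_h = N_h/N and N = 10650:
  stratum Q1: (2950/10650)²·1654.0²/385 = 545.199
  stratum Q2: (550/10650)²·9301.5²/57 = 4048.16
  stratum Q3: (2100/10650)²·6064.9²/412 = 3471.28
  stratum Q4: (2650/10650)²·895.1²/216 = 229.658
  stratum Q5: (2400/10650)²·7086.1²/243 = 10493.8
V̂(ȳ_st) = 18788.1
SE(ȳ_st) = √18788.1 = 137.07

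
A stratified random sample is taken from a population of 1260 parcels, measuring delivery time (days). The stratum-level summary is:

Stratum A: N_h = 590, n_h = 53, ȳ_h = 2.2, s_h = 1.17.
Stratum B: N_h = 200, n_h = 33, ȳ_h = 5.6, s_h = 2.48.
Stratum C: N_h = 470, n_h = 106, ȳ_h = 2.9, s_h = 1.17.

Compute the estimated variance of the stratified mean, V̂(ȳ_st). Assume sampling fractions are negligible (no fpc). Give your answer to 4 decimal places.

V̂(ȳ_st) ≈ 0.0122

V̂(ȳ_st) = Σ W_h² s_h²/n_h, with W_h = N_h/N and N = 1260:
  stratum A: (590/1260)²·1.17²/53 = 0.00566316
  stratum B: (200/1260)²·2.48²/33 = 0.00469579
  stratum C: (470/1260)²·1.17²/106 = 0.00179689
V̂(ȳ_st) = 0.0121558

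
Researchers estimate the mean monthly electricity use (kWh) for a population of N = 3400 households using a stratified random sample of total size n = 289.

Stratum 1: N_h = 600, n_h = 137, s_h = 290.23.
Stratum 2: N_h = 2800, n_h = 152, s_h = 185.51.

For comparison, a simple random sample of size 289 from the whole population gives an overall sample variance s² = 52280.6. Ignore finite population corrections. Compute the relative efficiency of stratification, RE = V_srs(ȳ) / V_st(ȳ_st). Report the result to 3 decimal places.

V̂(ȳ_st) = Σ W_h² s_h²/n_h, with W_h = N_h/N and N = 3400:
  stratum 1: (600/3400)²·290.23²/137 = 19.1474
  stratum 2: (2800/3400)²·185.51²/152 = 153.55
V_st = 172.697
V_srs = s²/n = 52280.6/289 = 180.902
Relative efficiency = V_srs / V_st = 180.902/172.697 = 1.0475

RE ≈ 1.048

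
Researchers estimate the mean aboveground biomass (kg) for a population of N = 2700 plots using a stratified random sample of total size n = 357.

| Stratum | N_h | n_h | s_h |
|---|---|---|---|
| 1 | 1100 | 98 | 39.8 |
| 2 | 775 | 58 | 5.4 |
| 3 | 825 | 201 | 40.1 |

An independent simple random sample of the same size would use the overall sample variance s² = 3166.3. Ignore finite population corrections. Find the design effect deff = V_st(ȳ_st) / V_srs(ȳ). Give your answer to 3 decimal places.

V̂(ȳ_st) = Σ W_h² s_h²/n_h, with W_h = N_h/N and N = 2700:
  stratum 1: (1100/2700)²·39.8²/98 = 2.68286
  stratum 2: (775/2700)²·5.4²/58 = 0.0414224
  stratum 3: (825/2700)²·40.1²/201 = 0.746918
V_st = 3.4712
V_srs = s²/n = 3166.3/357 = 8.86919
deff = V_st / V_srs = 3.4712/8.86919 = 0.3914

deff ≈ 0.391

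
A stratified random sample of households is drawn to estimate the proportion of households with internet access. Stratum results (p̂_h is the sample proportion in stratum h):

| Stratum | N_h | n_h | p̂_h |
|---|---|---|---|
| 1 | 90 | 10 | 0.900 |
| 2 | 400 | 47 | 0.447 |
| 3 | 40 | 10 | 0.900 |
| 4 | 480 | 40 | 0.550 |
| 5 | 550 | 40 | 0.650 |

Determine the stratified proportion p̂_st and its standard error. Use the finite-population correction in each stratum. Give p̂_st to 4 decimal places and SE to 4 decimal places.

p̂_st ≈ 0.5880, SE ≈ 0.0396

N = 1560; stratum weights W_h = N_h/N.
p̂_st = Σ W_h p̂_h = (90·0.900 + 400·0.447 + 40·0.900 + 480·0.550 + 550·0.650)/1560 = 0.58801
V̂(p̂_st) = Σ W_h² (1 − n_h/N_h) p̂_h(1−p̂_h)/(n_h−1):
  stratum 1: (90/1560)²·(1 − 10/90)·0.900·0.100/9 = 2.95858e-05
  stratum 2: (400/1560)²·(1 − 47/400)·0.447·0.553/46 = 0.000311789
  stratum 3: (40/1560)²·(1 − 10/40)·0.900·0.100/9 = 4.93097e-06
  stratum 4: (480/1560)²·(1 − 40/480)·0.550·0.450/39 = 0.000550751
  stratum 5: (550/1560)²·(1 − 40/550)·0.650·0.350/39 = 0.000672358
V̂(p̂_st) = 0.00156941; SE = √V̂ = 0.0396158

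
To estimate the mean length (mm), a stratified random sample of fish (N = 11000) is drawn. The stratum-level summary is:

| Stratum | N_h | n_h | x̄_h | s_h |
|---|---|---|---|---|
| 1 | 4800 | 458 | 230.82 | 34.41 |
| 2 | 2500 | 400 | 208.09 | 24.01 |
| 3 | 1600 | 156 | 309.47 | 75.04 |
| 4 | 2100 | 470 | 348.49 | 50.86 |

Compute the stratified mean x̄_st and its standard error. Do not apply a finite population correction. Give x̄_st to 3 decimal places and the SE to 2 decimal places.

x̄_st ≈ 259.558, SE ≈ 1.24

x̄_st = Σ W_h x̄_h = (4800·230.82 + 2500·208.09 + 1600·309.47 + 2100·348.49)/11000 = 259.55836
V̂(x̄_st) = Σ W_h² s_h²/n_h, with W_h = N_h/N and N = 11000:
  stratum 1: (4800/11000)²·34.41²/458 = 0.492267
  stratum 2: (2500/11000)²·24.01²/400 = 0.0744422
  stratum 3: (1600/11000)²·75.04²/156 = 0.763687
  stratum 4: (2100/11000)²·50.86²/470 = 0.200589
V̂(x̄_st) = 1.53099
SE(x̄_st) = √1.53099 = 1.23733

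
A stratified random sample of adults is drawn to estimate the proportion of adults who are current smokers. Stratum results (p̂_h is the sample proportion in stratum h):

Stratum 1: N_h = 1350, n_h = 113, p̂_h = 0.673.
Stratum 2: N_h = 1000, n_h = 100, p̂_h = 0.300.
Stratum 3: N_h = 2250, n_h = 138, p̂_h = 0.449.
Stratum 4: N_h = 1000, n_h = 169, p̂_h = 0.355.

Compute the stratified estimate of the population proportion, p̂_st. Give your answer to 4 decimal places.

N = 5600; stratum weights W_h = N_h/N.
p̂_st = Σ W_h p̂_h = (1350·0.673 + 1000·0.300 + 2250·0.449 + 1000·0.355)/5600 = 0.45961

p̂_st ≈ 0.4596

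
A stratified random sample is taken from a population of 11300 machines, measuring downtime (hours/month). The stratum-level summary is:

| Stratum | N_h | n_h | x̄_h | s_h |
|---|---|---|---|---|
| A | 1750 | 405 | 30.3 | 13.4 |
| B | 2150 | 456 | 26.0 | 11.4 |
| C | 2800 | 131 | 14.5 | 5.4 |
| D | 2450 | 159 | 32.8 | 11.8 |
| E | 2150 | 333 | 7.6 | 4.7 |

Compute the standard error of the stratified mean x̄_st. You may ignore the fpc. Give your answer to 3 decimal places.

V̂(x̄_st) = Σ W_h² s_h²/n_h, with W_h = N_h/N and N = 11300:
  stratum A: (1750/11300)²·13.4²/405 = 0.0106334
  stratum B: (2150/11300)²·11.4²/456 = 0.0103173
  stratum C: (2800/11300)²·5.4²/131 = 0.0136671
  stratum D: (2450/11300)²·11.8²/159 = 0.0411663
  stratum E: (2150/11300)²·4.7²/333 = 0.00240144
V̂(x̄_st) = 0.0781856
SE(x̄_st) = √0.0781856 = 0.279617

SE(x̄_st) ≈ 0.280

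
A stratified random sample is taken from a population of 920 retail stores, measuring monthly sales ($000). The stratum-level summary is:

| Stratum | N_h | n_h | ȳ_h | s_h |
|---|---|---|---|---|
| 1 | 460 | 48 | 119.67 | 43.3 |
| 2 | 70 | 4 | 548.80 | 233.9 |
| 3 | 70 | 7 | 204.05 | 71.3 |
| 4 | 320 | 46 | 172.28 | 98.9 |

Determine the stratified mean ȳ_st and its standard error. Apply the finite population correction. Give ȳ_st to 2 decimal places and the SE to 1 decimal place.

ȳ_st ≈ 177.04, SE ≈ 10.5

ȳ_st = Σ W_h ȳ_h = (460·119.67 + 70·548.80 + 70·204.05 + 320·172.28)/920 = 177.04054
V̂(ȳ_st) = Σ W_h² (1 − n_h/N_h) s_h²/n_h, with W_h = N_h/N and N = 920:
  stratum 1: (460/920)²·(1 − 48/460)·43.3²/48 = 8.74609
  stratum 2: (70/920)²·(1 − 4/70)·233.9²/4 = 74.6564
  stratum 3: (70/920)²·(1 − 7/70)·71.3²/7 = 3.78394
  stratum 4: (320/920)²·(1 − 46/320)·98.9²/46 = 22.0272
V̂(ȳ_st) = 109.214
SE(ȳ_st) = √109.214 = 10.4505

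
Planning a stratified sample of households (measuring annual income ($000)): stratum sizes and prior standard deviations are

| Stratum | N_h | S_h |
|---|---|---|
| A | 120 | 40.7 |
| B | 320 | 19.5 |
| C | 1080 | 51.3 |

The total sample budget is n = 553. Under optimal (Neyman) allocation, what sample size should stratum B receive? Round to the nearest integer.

Neyman allocation: n_h = n · N_h S_h / Σ N_i S_i, with n = 553.
  stratum A: N_h·S_h = 120·40.7 = 4884.00
  stratum B: N_h·S_h = 320·19.5 = 6240.00
  stratum C: N_h·S_h = 1080·51.3 = 55404.00
Σ N_h S_h = 66528.00
n for stratum B = 553·6240.00/66528.00 = 51.869 → 52

52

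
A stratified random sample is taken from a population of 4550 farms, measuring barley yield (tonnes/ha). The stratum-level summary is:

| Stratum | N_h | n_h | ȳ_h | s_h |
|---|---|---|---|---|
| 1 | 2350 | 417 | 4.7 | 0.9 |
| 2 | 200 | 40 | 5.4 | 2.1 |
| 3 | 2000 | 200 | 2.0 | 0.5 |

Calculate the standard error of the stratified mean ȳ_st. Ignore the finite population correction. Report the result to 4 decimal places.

SE(ȳ_st) ≈ 0.0312

V̂(ȳ_st) = Σ W_h² s_h²/n_h, with W_h = N_h/N and N = 4550:
  stratum 1: (2350/4550)²·0.9²/417 = 0.000518158
  stratum 2: (200/4550)²·2.1²/40 = 0.000213018
  stratum 3: (2000/4550)²·0.5²/200 = 0.000241517
V̂(ȳ_st) = 0.000972692
SE(ȳ_st) = √0.000972692 = 0.031188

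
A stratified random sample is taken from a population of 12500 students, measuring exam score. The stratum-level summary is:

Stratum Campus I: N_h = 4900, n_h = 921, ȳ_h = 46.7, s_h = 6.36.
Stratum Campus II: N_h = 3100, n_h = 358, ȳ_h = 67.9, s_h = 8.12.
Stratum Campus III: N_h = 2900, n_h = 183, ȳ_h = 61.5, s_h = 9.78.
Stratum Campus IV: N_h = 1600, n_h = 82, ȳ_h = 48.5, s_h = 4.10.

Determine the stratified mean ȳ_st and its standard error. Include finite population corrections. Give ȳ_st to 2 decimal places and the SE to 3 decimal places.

ȳ_st = Σ W_h ȳ_h = (4900·46.7 + 3100·67.9 + 2900·61.5 + 1600·48.5)/12500 = 55.62160
V̂(ȳ_st) = Σ W_h² (1 − n_h/N_h) s_h²/n_h, with W_h = N_h/N and N = 12500:
  stratum Campus I: (4900/12500)²·(1 − 921/4900)·6.36²/921 = 0.0054803
  stratum Campus II: (3100/12500)²·(1 − 358/3100)·8.12²/358 = 0.0100193
  stratum Campus III: (2900/12500)²·(1 − 183/2900)·9.78²/183 = 0.0263569
  stratum Campus IV: (1600/12500)²·(1 − 82/1600)·4.10²/82 = 0.00318659
V̂(ȳ_st) = 0.0450431
SE(ȳ_st) = √0.0450431 = 0.212234

ȳ_st ≈ 55.62, SE ≈ 0.212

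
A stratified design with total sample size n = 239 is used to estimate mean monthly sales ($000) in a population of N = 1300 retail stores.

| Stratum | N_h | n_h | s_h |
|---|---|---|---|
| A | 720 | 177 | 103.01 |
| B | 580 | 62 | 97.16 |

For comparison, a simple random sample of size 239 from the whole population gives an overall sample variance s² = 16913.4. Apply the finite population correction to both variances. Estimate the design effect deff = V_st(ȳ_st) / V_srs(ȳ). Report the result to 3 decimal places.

V̂(ȳ_st) = Σ W_h² (1 − n_h/N_h) s_h²/n_h, with W_h = N_h/N and N = 1300:
  stratum A: (720/1300)²·(1 − 177/720)·103.01²/177 = 13.8686
  stratum B: (580/1300)²·(1 − 62/580)·97.16²/62 = 27.0679
V_st = 40.9364
V_srs = (1 − 239/1300)·16913.4/239 = 57.7571
deff = V_st / V_srs = 40.9364/57.7571 = 0.7088

deff ≈ 0.709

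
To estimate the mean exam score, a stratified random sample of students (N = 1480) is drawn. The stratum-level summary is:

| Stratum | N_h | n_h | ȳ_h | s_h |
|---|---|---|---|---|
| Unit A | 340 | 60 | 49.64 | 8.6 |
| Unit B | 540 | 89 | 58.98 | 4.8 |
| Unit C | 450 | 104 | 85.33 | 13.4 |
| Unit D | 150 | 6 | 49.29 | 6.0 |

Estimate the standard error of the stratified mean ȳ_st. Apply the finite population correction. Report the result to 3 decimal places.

SE(ȳ_st) ≈ 0.514

V̂(ȳ_st) = Σ W_h² (1 − n_h/N_h) s_h²/n_h, with W_h = N_h/N and N = 1480:
  stratum Unit A: (340/1480)²·(1 − 60/340)·8.6²/60 = 0.0535746
  stratum Unit B: (540/1480)²·(1 − 89/540)·4.8²/89 = 0.0287832
  stratum Unit C: (450/1480)²·(1 − 104/450)·13.4²/104 = 0.122727
  stratum Unit D: (150/1480)²·(1 − 6/150)·6.0²/6 = 0.0591673
V̂(ȳ_st) = 0.264252
SE(ȳ_st) = √0.264252 = 0.514055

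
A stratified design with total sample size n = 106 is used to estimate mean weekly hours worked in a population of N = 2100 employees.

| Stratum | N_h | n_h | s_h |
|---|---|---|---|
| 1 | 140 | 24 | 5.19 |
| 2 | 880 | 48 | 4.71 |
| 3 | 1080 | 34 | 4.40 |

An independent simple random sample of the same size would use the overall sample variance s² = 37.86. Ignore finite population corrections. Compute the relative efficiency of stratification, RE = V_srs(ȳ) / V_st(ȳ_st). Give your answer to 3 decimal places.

V̂(ȳ_st) = Σ W_h² s_h²/n_h, with W_h = N_h/N and N = 2100:
  stratum 1: (140/2100)²·5.19²/24 = 0.00498817
  stratum 2: (880/2100)²·4.71²/48 = 0.0811573
  stratum 3: (1080/2100)²·4.40²/34 = 0.150604
V_st = 0.236749
V_srs = s²/n = 37.86/106 = 0.35717
Relative efficiency = V_srs / V_st = 0.35717/0.236749 = 1.5086

RE ≈ 1.509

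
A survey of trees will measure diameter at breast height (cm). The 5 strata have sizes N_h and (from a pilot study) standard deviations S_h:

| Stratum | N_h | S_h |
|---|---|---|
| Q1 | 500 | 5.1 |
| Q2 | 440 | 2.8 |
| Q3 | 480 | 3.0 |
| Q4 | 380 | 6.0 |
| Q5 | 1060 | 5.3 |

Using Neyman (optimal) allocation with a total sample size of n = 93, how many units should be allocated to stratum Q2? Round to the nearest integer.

9

Neyman allocation: n_h = n · N_h S_h / Σ N_i S_i, with n = 93.
  stratum Q1: N_h·S_h = 500·5.1 = 2550.00
  stratum Q2: N_h·S_h = 440·2.8 = 1232.00
  stratum Q3: N_h·S_h = 480·3.0 = 1440.00
  stratum Q4: N_h·S_h = 380·6.0 = 2280.00
  stratum Q5: N_h·S_h = 1060·5.3 = 5618.00
Σ N_h S_h = 13120.00
n for stratum Q2 = 93·1232.00/13120.00 = 8.733 → 9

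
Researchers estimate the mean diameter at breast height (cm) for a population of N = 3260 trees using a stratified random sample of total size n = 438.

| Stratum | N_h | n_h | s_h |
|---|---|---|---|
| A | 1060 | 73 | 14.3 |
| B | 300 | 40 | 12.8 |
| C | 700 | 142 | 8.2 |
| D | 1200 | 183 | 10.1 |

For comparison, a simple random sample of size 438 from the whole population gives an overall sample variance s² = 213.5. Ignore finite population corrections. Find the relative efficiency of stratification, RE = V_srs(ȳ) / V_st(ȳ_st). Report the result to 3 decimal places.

RE ≈ 1.138

V̂(ȳ_st) = Σ W_h² s_h²/n_h, with W_h = N_h/N and N = 3260:
  stratum A: (1060/3260)²·14.3²/73 = 0.29616
  stratum B: (300/3260)²·12.8²/40 = 0.034687
  stratum C: (700/3260)²·8.2²/142 = 0.0218323
  stratum D: (1200/3260)²·10.1²/183 = 0.0755299
V_st = 0.428209
V_srs = s²/n = 213.5/438 = 0.487443
Relative efficiency = V_srs / V_st = 0.487443/0.428209 = 1.1383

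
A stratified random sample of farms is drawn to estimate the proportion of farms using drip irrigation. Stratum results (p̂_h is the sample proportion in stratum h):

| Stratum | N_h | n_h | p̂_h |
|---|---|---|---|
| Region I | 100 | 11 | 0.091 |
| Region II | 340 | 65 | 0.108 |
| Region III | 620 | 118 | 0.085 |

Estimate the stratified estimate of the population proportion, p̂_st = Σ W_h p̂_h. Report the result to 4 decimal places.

N = 1060; stratum weights W_h = N_h/N.
p̂_st = Σ W_h p̂_h = (100·0.091 + 340·0.108 + 620·0.085)/1060 = 0.09294

p̂_st ≈ 0.0929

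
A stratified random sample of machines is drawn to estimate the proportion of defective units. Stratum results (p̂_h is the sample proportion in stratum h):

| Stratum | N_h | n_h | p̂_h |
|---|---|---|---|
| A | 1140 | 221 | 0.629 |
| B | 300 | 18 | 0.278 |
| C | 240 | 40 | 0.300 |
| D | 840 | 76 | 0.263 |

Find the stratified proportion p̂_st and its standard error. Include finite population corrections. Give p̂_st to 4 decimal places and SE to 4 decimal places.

p̂_st ≈ 0.4339, SE ≈ 0.0252

N = 2520; stratum weights W_h = N_h/N.
p̂_st = Σ W_h p̂_h = (1140·0.629 + 300·0.278 + 240·0.300 + 840·0.263)/2520 = 0.43388
V̂(p̂_st) = Σ W_h² (1 − n_h/N_h) p̂_h(1−p̂_h)/(n_h−1):
  stratum A: (1140/2520)²·(1 − 221/1140)·0.629·0.371/220 = 0.000174993
  stratum B: (300/2520)²·(1 − 18/300)·0.278·0.722/17 = 0.00015729
  stratum C: (240/2520)²·(1 − 40/240)·0.300·0.700/39 = 4.07e-05
  stratum D: (840/2520)²·(1 − 76/840)·0.263·0.737/75 = 0.000261176
V̂(p̂_st) = 0.00063416; SE = √V̂ = 0.0251825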